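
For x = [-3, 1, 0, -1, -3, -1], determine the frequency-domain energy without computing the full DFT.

Parseval: Σ|x[n]|² = (1/N)Σ|X[k]|², so Σ|X[k]|² = N·Σ|x[n]|² = 6·21.0000

Σ|X[k]|² = N·Σ|x[n]|² = 6·21.0000 = 126.0000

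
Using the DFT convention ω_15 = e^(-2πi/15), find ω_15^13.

ω_15^13 = e^(-2πi·13/15)
= cos(-2π·13/15) + i·sin(-2π·13/15)
= cos(-26π/15) + i·sin(-26π/15)

ω_15^13 = cos(-26π/15) + i·sin(-26π/15) = 0.6691+0.7431i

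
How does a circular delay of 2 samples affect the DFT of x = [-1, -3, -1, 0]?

Time shift by 2: X_shifted[k] = ω_4^(2k) · X[k]
Shifted x = [-1, 0, -1, -3]

DFT(x[n-2]) = [-5, -3i, 1, 3i]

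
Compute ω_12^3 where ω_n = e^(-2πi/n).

ω_12^3 = e^(-2πi·3/12)
= cos(-2π·3/12) + i·sin(-2π·3/12)
= cos(-6π/12) + i·sin(-6π/12)

ω_12^3 = cos(-6π/12) + i·sin(-6π/12) = -1i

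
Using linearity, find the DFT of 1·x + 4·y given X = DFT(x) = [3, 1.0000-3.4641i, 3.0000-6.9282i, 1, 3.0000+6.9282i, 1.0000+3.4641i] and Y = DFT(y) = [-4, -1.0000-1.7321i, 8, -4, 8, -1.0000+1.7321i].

By linearity: DFT(1x + 4y) = 1·DFT(x) + 4·DFT(y)
= 1·[3, 1.0000-3.4641i, 3.0000-6.9282i, 1, 3.0000+6.9282i, 1.0000+3.4641i] + 4·[-4, -1.0000-1.7321i, 8, -4, 8, -1.0000+1.7321i]

Computing element-wise:
Z[0] = 1·(3) + 4·(-4) = -13
Z[1] = 1·(1.0000-3.4641i) + 4·(-1.0000-1.7321i) = -3.0000-10.3925i
Z[2] = 1·(3.0000-6.9282i) + 4·(8) = 35.0000-6.9282i
Z[3] = 1·(1) + 4·(-4) = -15
Z[4] = 1·(3.0000+6.9282i) + 4·(8) = 35.0000+6.9282i
Z[5] = 1·(1.0000+3.4641i) + 4·(-1.0000+1.7321i) = -3.0000+10.3925i

DFT(1x + 4y) = 1·X + 4·Y = [-13, -3.0000-10.3925i, 35.0000-6.9282i, -15, 35.0000+6.9282i, -3.0000+10.3925i]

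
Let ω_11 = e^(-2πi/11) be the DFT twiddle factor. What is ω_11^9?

ω_11^9 = e^(-2πi·9/11)
= cos(-2π·9/11) + i·sin(-2π·9/11)
= cos(-18π/11) + i·sin(-18π/11)

ω_11^9 = cos(-18π/11) + i·sin(-18π/11) = 0.4154+0.9096i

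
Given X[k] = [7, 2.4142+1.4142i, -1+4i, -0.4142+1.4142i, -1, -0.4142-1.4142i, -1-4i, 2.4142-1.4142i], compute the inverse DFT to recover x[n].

x[n] = (1/8) Σ(k=0 to 7) X[k] · e^(2πikn/8)

Computing each x[n]:
x[0] = 1
x[1] = 0
x[2] = 1
x[3] = 1
x[4] = 0
x[5] = 0
x[6] = 1
x[7] = 3

x = [1, 0, 1, 1, 0, 0, 1, 3]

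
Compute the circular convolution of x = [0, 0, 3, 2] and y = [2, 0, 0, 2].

(x ⊛ y)[n] = Σ(m=0 to 3) x[m] · y[(n-m) mod 4]

Computing each output sample:
(x ⊛ y)[0] = 0
(x ⊛ y)[1] = 6
(x ⊛ y)[2] = 10
(x ⊛ y)[3] = 4

x ⊛ y = [0, 6, 10, 4]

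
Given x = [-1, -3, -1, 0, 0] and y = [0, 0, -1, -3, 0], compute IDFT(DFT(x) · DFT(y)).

(x ⊛ y)[n] = Σ(m=0 to 4) x[m] · y[(n-m) mod 5]

Computing each output sample:
(x ⊛ y)[0] = 3
(x ⊛ y)[1] = 0
(x ⊛ y)[2] = 1
(x ⊛ y)[3] = 6
(x ⊛ y)[4] = 10

x ⊛ y = [3, 0, 1, 6, 10]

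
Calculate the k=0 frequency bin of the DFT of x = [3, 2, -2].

X[0] = Σ(n=0 to 2) x[n] · ω_3^0 = Σ x[n]
= (3) + (2) + (-2)

X[0] = 3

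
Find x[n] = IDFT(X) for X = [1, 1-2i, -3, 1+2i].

x[n] = (1/4) Σ(k=0 to 3) X[k] · e^(2πikn/4)

Computing each x[n]:
x[0] = 0
x[1] = 2
x[2] = -1
x[3] = 0

x = [0, 2, -1, 0]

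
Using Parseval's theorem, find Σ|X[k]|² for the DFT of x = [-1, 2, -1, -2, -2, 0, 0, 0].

Parseval: Σ|x[n]|² = (1/N)Σ|X[k]|², so Σ|X[k]|² = N·Σ|x[n]|² = 8·14.0000

Σ|X[k]|² = N·Σ|x[n]|² = 8·14.0000 = 112.0000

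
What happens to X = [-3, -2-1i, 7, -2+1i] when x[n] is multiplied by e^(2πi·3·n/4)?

Modulation property: DFT(ω_4^(-3n)·x[n]) = X[(k-3) mod 4], so circularly shift X by 3 positions.

X[k-3] = [-2-1i, 7, -2+1i, -3]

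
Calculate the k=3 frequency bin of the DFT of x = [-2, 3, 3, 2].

X[3] = Σ(n=0 to 3) x[n] · ω_4^(3n) where ω_4 = e^(-2πi/4)
= (-2)·ω_4^0 + (3)·ω_4^3 + (3)·ω_4^6 + (2)·ω_4^9

X[3] = -5+1i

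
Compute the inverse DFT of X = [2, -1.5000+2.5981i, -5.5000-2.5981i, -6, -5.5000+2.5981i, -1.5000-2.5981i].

x[n] = (1/6) Σ(k=0 to 5) X[k] · e^(2πikn/6)

Computing each x[n]:
x[0] = -3
x[1] = 2
x[2] = -1
x[3] = 0
x[4] = 2
x[5] = 2

x = [-3, 2, -1, 0, 2, 2]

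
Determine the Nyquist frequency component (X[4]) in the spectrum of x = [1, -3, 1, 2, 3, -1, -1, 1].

X[4] = Σ(n=0 to 7) x[n] · ω_8^(4n) where ω_8 = e^(-2πi/8)
= (1)·ω_8^0 + (-3)·ω_8^4 + (1)·ω_8^8 + (2)·ω_8^12 + (3)·ω_8^16 + (-1)·ω_8^20 + (-1)·ω_8^24 + (1)·ω_8^28

X[4] = 5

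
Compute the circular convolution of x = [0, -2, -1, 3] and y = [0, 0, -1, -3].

(x ⊛ y)[n] = Σ(m=0 to 3) x[m] · y[(n-m) mod 4]

Computing each output sample:
(x ⊛ y)[0] = 7
(x ⊛ y)[1] = 0
(x ⊛ y)[2] = -9
(x ⊛ y)[3] = 2

x ⊛ y = [7, 0, -9, 2]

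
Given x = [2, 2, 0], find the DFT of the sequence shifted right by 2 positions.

Time shift by 2: X_shifted[k] = ω_3^(2k) · X[k]
Shifted x = [2, 0, 2]

DFT(x[n-2]) = [4, 1.0000+1.7321i, 1.0000-1.7321i]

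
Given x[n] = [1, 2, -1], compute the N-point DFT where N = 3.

X[k] = Σ(n=0 to 2) x[n] · ω_3^(nk)
where ω_3 = e^(-2πi/3)

Computing each X[k]:
X[0] = 2
X[1] = 0.5000-2.5981i
X[2] = 0.5000+2.5981i

X = [2, 0.5000-2.5981i, 0.5000+2.5981i]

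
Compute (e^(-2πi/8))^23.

Since ω_8^8 = 1, powers reduce modulo 8.
23 mod 8 = 7
So ω_8^23 = ω_8^7 = e^(-2πi·7/8)

ω_8^23 = ω_8^7 = 0.7071+0.7071i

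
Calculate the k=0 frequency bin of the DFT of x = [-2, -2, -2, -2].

X[0] = Σ(n=0 to 3) x[n] · ω_4^0 = Σ x[n]
= (-2) + (-2) + (-2) + (-2)

X[0] = -8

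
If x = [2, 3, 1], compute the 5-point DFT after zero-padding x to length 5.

Original 3-point DFT: [6, -1.7321i, 1.7321i]
Zero-padded 5-point DFT provides frequency interpolation.

DFT_5([x, 0, ...]) = [6, 2.1180-3.4410i, -0.1180-0.8123i, -0.1180+0.8123i, 2.1180+3.4410i]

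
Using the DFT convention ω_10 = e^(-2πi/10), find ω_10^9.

ω_10^9 = e^(-2πi·9/10)
= cos(-2π·9/10) + i·sin(-2π·9/10)
= cos(-18π/10) + i·sin(-18π/10)

ω_10^9 = cos(-18π/10) + i·sin(-18π/10) = 0.8090+0.5878i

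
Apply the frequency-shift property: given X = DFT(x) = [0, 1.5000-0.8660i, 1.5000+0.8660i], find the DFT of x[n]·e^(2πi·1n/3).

Modulation property: DFT(ω_3^(-1n)·x[n]) = X[(k-1) mod 3], so circularly shift X by 1 positions.

X[k-1] = [1.5000+0.8660i, 0, 1.5000-0.8660i]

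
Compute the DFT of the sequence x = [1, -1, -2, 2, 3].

X[k] = Σ(n=0 to 4) x[n] · ω_5^(nk)
where ω_5 = e^(-2πi/5)

Computing each X[k]:
X[0] = 3
X[1] = 1.6180+6.1554i
X[2] = -0.6180-1.4531i
X[3] = -0.6180+1.4531i
X[4] = 1.6180-6.1554i

X = [3, 1.6180+6.1554i, -0.6180-1.4531i, -0.6180+1.4531i, 1.6180-6.1554i]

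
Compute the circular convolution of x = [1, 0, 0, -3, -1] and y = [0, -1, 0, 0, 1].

(x ⊛ y)[n] = Σ(m=0 to 4) x[m] · y[(n-m) mod 5]

Computing each output sample:
(x ⊛ y)[0] = 1
(x ⊛ y)[1] = -1
(x ⊛ y)[2] = -3
(x ⊛ y)[3] = -1
(x ⊛ y)[4] = 4

x ⊛ y = [1, -1, -3, -1, 4]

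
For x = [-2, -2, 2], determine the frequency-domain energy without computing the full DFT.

Parseval: Σ|x[n]|² = (1/N)Σ|X[k]|², so Σ|X[k]|² = N·Σ|x[n]|² = 3·12.0000

Σ|X[k]|² = N·Σ|x[n]|² = 3·12.0000 = 36.0000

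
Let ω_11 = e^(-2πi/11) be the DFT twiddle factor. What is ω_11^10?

ω_11^10 = e^(-2πi·10/11)
= cos(-2π·10/11) + i·sin(-2π·10/11)
= cos(-20π/11) + i·sin(-20π/11)

ω_11^10 = cos(-20π/11) + i·sin(-20π/11) = 0.8413+0.5406i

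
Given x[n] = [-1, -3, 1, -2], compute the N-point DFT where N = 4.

X[k] = Σ(n=0 to 3) x[n] · ω_4^(nk)
where ω_4 = e^(-2πi/4)

Computing each X[k]:
X[0] = -5
X[1] = -2+1i
X[2] = 5
X[3] = -2-1i

X = [-5, -2+1i, 5, -2-1i]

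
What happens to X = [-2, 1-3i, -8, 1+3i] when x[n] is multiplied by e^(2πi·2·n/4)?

Modulation property: DFT(ω_4^(-2n)·x[n]) = X[(k-2) mod 4], so circularly shift X by 2 positions.

X[k-2] = [-8, 1+3i, -2, 1-3i]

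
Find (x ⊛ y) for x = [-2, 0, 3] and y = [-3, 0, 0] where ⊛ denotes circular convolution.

(x ⊛ y)[n] = Σ(m=0 to 2) x[m] · y[(n-m) mod 3]

Computing each output sample:
(x ⊛ y)[0] = 6
(x ⊛ y)[1] = 0
(x ⊛ y)[2] = -9

x ⊛ y = [6, 0, -9]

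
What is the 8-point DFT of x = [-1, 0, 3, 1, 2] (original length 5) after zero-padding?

Original 5-point DFT: [5, -3.6180+0.7265i, -1.3820+3.0777i, -1.3820-3.0777i, -3.6180-0.7265i]
Zero-padded 8-point DFT provides frequency interpolation.

DFT_8([x, 0, ...]) = [5, -3.7071-3.7071i, -2+1i, -2.2929+2.2929i, 3, -2.2929-2.2929i, -2-1i, -3.7071+3.7071i]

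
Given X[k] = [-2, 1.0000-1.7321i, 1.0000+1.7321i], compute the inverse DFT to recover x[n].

x[n] = (1/3) Σ(k=0 to 2) X[k] · e^(2πikn/3)

Computing each x[n]:
x[0] = 0
x[1] = 0
x[2] = -2

x = [0, 0, -2]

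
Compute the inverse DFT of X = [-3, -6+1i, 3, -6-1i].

x[n] = (1/4) Σ(k=0 to 3) X[k] · e^(2πikn/4)

Computing each x[n]:
x[0] = -3
x[1] = -2
x[2] = 3
x[3] = -1

x = [-3, -2, 3, -1]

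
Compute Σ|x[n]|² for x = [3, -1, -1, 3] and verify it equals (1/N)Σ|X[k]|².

Time domain:
Σ|x[n]|² = |3|² + |-1|² + |-1|² + |3|² = 20.0000

Frequency domain:
(1/4)Σ|X[k]|² = (1/4)(|4|² + |4+4i|² + |0|² + |4-4i|²) = (1/4)·80.0000 = 20.0000

Both sides agree, confirming Parseval's theorem.

Σ|x[n]|² = (1/N)Σ|X[k]|² = 20.0000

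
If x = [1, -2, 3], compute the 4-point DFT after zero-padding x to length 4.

Original 3-point DFT: [2, 0.5000+4.3301i, 0.5000-4.3301i]
Zero-padded 4-point DFT provides frequency interpolation.

DFT_4([x, 0, ...]) = [2, -2+2i, 6, -2-2i]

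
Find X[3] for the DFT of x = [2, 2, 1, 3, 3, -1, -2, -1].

X[3] = Σ(n=0 to 7) x[n] · ω_8^(3n) where ω_8 = e^(-2πi/8)
= (2)·ω_8^0 + (2)·ω_8^3 + (1)·ω_8^6 + (3)·ω_8^9 + (3)·ω_8^12 + (-1)·ω_8^15 + (-2)·ω_8^18 + (-1)·ω_8^21

X[3] = -0.2929-1.9497i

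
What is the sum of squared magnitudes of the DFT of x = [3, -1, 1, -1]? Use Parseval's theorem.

Parseval: Σ|x[n]|² = (1/N)Σ|X[k]|², so Σ|X[k]|² = N·Σ|x[n]|² = 4·12.0000

Σ|X[k]|² = N·Σ|x[n]|² = 4·12.0000 = 48.0000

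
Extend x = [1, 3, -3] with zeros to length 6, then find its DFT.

Original 3-point DFT: [1, 1.0000-5.1962i, 1.0000+5.1962i]
Zero-padded 6-point DFT provides frequency interpolation.

DFT_6([x, 0, ...]) = [1, 4, 1.0000-5.1962i, -5, 1.0000+5.1962i, 4]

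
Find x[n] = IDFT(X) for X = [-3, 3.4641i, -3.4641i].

x[n] = (1/3) Σ(k=0 to 2) X[k] · e^(2πikn/3)

Computing each x[n]:
x[0] = -1
x[1] = -3
x[2] = 1

x = [-1, -3, 1]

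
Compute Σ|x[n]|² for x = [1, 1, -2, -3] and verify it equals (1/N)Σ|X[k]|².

Time domain:
Σ|x[n]|² = |1|² + |1|² + |-2|² + |-3|² = 15.0000

Frequency domain:
(1/4)Σ|X[k]|² = (1/4)(|-3|² + |3-4i|² + |1|² + |3+4i|²) = (1/4)·60.0000 = 15.0000

Both sides agree, confirming Parseval's theorem.

Σ|x[n]|² = (1/N)Σ|X[k]|² = 15.0000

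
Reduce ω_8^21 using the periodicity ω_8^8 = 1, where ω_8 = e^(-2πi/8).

Since ω_8^8 = 1, powers reduce modulo 8.
21 mod 8 = 5
So ω_8^21 = ω_8^5 = e^(-2πi·5/8)

ω_8^21 = ω_8^5 = -0.7071+0.7071i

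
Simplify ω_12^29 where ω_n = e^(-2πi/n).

Since ω_12^12 = 1, powers reduce modulo 12.
29 mod 12 = 5
So ω_12^29 = ω_12^5 = e^(-2πi·5/12)

ω_12^29 = ω_12^5 = -0.8660-0.5000i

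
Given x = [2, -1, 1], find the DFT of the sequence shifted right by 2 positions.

Time shift by 2: X_shifted[k] = ω_3^(2k) · X[k]
Shifted x = [-1, 1, 2]

DFT(x[n-2]) = [2, -2.5000+0.8660i, -2.5000-0.8660i]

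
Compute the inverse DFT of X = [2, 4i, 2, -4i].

x[n] = (1/4) Σ(k=0 to 3) X[k] · e^(2πikn/4)

Computing each x[n]:
x[0] = 1
x[1] = -2
x[2] = 1
x[3] = 2

x = [1, -2, 1, 2]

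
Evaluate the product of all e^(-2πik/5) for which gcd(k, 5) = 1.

The primitive 5th roots of unity are ω_5^k for k coprime to 5: k ∈ {1, 2, 3, 4}
Their product equals the constant term of the cyclotomic polynomial Φ_5(x) up to sign.
For n ≥ 3, the product of all primitive nth roots of unity is 1. (For n=1 it is 1; for n=2 it is -1.)

1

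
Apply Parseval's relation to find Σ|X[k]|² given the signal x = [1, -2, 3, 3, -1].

Parseval: Σ|x[n]|² = (1/N)Σ|X[k]|², so Σ|X[k]|² = N·Σ|x[n]|² = 5·24.0000

Σ|X[k]|² = N·Σ|x[n]|² = 5·24.0000 = 120.0000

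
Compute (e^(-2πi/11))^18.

Since ω_11^11 = 1, powers reduce modulo 11.
18 mod 11 = 7
So ω_11^18 = ω_11^7 = e^(-2πi·7/11)

ω_11^18 = ω_11^7 = -0.6549+0.7557i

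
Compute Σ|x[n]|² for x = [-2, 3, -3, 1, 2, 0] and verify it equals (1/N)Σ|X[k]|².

Time domain:
Σ|x[n]|² = |-2|² + |3|² + |-3|² + |1|² + |2|² + |0|² = 27.0000

Frequency domain:
(1/6)Σ|X[k]|² = (1/6)(|1|² + |-1.0000+1.7321i|² + |-2.0000-6.9282i|² + |-7|² + |-2.0000+6.9282i|² + |-1.0000-1.7321i|²) = (1/6)·162.0000 = 27.0000

Both sides agree, confirming Parseval's theorem.

Σ|x[n]|² = (1/N)Σ|X[k]|² = 27.0000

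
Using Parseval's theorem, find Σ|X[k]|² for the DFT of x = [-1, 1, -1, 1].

Parseval: Σ|x[n]|² = (1/N)Σ|X[k]|², so Σ|X[k]|² = N·Σ|x[n]|² = 4·4.0000

Σ|X[k]|² = N·Σ|x[n]|² = 4·4.0000 = 16.0000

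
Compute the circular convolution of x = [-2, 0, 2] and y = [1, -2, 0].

(x ⊛ y)[n] = Σ(m=0 to 2) x[m] · y[(n-m) mod 3]

Computing each output sample:
(x ⊛ y)[0] = -6
(x ⊛ y)[1] = 4
(x ⊛ y)[2] = 2

x ⊛ y = [-6, 4, 2]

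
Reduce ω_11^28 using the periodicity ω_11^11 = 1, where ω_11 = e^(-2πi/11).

Since ω_11^11 = 1, powers reduce modulo 11.
28 mod 11 = 6
So ω_11^28 = ω_11^6 = e^(-2πi·6/11)

ω_11^28 = ω_11^6 = -0.9595+0.2817i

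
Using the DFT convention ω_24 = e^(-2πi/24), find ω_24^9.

ω_24^9 = e^(-2πi·9/24)
= cos(-2π·9/24) + i·sin(-2π·9/24)
= cos(-18π/24) + i·sin(-18π/24)

ω_24^9 = cos(-18π/24) + i·sin(-18π/24) = -0.7071-0.7071i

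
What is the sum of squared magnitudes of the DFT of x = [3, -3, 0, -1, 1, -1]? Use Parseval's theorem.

Parseval: Σ|x[n]|² = (1/N)Σ|X[k]|², so Σ|X[k]|² = N·Σ|x[n]|² = 6·21.0000

Σ|X[k]|² = N·Σ|x[n]|² = 6·21.0000 = 126.0000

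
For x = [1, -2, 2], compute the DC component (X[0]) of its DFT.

X[0] = Σ(n=0 to 2) x[n] · ω_3^0 = Σ x[n]
= (1) + (-2) + (2)

X[0] = 1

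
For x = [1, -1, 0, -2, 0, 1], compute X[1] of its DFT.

X[1] = Σ(n=0 to 5) x[n] · ω_6^(1n) where ω_6 = e^(-2πi/6)
= (1)·ω_6^0 + (-1)·ω_6^1 + (0)·ω_6^2 + (-2)·ω_6^3 + (0)·ω_6^4 + (1)·ω_6^5

X[1] = 3.0000+1.7321i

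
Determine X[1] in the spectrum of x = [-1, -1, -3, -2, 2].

X[1] = Σ(n=0 to 4) x[n] · ω_5^(1n) where ω_5 = e^(-2πi/5)
= (-1)·ω_5^0 + (-1)·ω_5^1 + (-3)·ω_5^2 + (-2)·ω_5^3 + (2)·ω_5^4

X[1] = 3.3541+3.4410i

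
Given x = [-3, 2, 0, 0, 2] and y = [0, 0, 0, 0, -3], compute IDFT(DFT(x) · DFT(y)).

(x ⊛ y)[n] = Σ(m=0 to 4) x[m] · y[(n-m) mod 5]

Computing each output sample:
(x ⊛ y)[0] = -6
(x ⊛ y)[1] = 0
(x ⊛ y)[2] = 0
(x ⊛ y)[3] = -6
(x ⊛ y)[4] = 9

x ⊛ y = [-6, 0, 0, -6, 9]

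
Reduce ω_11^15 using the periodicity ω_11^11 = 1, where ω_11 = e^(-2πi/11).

Since ω_11^11 = 1, powers reduce modulo 11.
15 mod 11 = 4
So ω_11^15 = ω_11^4 = e^(-2πi·4/11)

ω_11^15 = ω_11^4 = -0.6549-0.7557i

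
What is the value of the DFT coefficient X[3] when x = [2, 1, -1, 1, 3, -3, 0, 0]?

X[3] = Σ(n=0 to 7) x[n] · ω_8^(3n) where ω_8 = e^(-2πi/8)
= (2)·ω_8^0 + (1)·ω_8^3 + (-1)·ω_8^6 + (1)·ω_8^9 + (3)·ω_8^12 + (-3)·ω_8^15 + (0)·ω_8^18 + (0)·ω_8^21

X[3] = -3.1213-4.5355i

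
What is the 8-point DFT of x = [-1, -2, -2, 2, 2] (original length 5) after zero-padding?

Original 5-point DFT: [-1, -1.0000+6.1554i, -1.0000-1.4531i, -1.0000+1.4531i, -1.0000-6.1554i]
Zero-padded 8-point DFT provides frequency interpolation.

DFT_8([x, 0, ...]) = [-1, -5.8284+2.0000i, 3+4i, -0.1716-2.0000i, -1, -0.1716+2.0000i, 3-4i, -5.8284-2.0000i]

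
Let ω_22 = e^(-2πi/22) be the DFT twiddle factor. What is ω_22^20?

ω_22^20 = e^(-2πi·20/22)
= cos(-2π·20/22) + i·sin(-2π·20/22)
= cos(-40π/22) + i·sin(-40π/22)

ω_22^20 = cos(-40π/22) + i·sin(-40π/22) = 0.8413+0.5406i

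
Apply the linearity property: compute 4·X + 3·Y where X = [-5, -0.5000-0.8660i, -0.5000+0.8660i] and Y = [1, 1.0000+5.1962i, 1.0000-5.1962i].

By linearity: DFT(4x + 3y) = 4·DFT(x) + 3·DFT(y)
= 4·[-5, -0.5000-0.8660i, -0.5000+0.8660i] + 3·[1, 1.0000+5.1962i, 1.0000-5.1962i]

Computing element-wise:
Z[0] = 4·(-5) + 3·(1) = -17
Z[1] = 4·(-0.5000-0.8660i) + 3·(1.0000+5.1962i) = 1.0000+12.1246i
Z[2] = 4·(-0.5000+0.8660i) + 3·(1.0000-5.1962i) = 1.0000-12.1246i

DFT(4x + 3y) = 4·X + 3·Y = [-17, 1.0000+12.1246i, 1.0000-12.1246i]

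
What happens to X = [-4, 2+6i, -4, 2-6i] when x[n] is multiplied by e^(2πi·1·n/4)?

Modulation property: DFT(ω_4^(-1n)·x[n]) = X[(k-1) mod 4], so circularly shift X by 1 positions.

X[k-1] = [2-6i, -4, 2+6i, -4]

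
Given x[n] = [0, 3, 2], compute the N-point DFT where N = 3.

X[k] = Σ(n=0 to 2) x[n] · ω_3^(nk)
where ω_3 = e^(-2πi/3)

Computing each X[k]:
X[0] = 5
X[1] = -2.5000-0.8660i
X[2] = -2.5000+0.8660i

X = [5, -2.5000-0.8660i, -2.5000+0.8660i]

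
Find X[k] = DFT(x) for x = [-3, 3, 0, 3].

X[k] = Σ(n=0 to 3) x[n] · ω_4^(nk)
where ω_4 = e^(-2πi/4)

Computing each X[k]:
X[0] = 3
X[1] = -3
X[2] = -9
X[3] = -3

X = [3, -3, -9, -3]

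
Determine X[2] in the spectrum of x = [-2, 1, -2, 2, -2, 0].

X[2] = Σ(n=0 to 5) x[n] · ω_6^(2n) where ω_6 = e^(-2πi/6)
= (-2)·ω_6^0 + (1)·ω_6^2 + (-2)·ω_6^4 + (2)·ω_6^6 + (-2)·ω_6^8 + (0)·ω_6^10

X[2] = 1.5000-0.8660i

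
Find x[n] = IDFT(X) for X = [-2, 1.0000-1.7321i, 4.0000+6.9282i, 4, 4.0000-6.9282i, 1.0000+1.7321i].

x[n] = (1/6) Σ(k=0 to 5) X[k] · e^(2πikn/6)

Computing each x[n]:
x[0] = 2
x[1] = -3
x[2] = 2
x[3] = 0
x[4] = -3
x[5] = 0

x = [2, -3, 2, 0, -3, 0]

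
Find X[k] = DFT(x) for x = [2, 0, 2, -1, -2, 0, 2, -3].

X[k] = Σ(n=0 to 7) x[n] · ω_8^(nk)
where ω_8 = e^(-2πi/8)

Computing each X[k]:
X[0] = 0
X[1] = 2.5858-1.4142i
X[2] = -4-4i
X[3] = 5.4142-1.4142i
X[4] = 8
X[5] = 5.4142+1.4142i
X[6] = -4+4i
X[7] = 2.5858+1.4142i

X = [0, 2.5858-1.4142i, -4-4i, 5.4142-1.4142i, 8, 5.4142+1.4142i, -4+4i, 2.5858+1.4142i]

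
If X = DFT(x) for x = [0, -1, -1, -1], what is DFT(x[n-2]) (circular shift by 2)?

Time shift by 2: X_shifted[k] = ω_4^(2k) · X[k]
Shifted x = [-1, -1, 0, -1]

DFT(x[n-2]) = [-3, -1, 1, -1]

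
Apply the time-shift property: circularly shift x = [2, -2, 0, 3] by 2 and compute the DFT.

Time shift by 2: X_shifted[k] = ω_4^(2k) · X[k]
Shifted x = [0, 3, 2, -2]

DFT(x[n-2]) = [3, -2-5i, 1, -2+5i]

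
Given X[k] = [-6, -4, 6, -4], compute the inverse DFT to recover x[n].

x[n] = (1/4) Σ(k=0 to 3) X[k] · e^(2πikn/4)

Computing each x[n]:
x[0] = -2
x[1] = -3
x[2] = 2
x[3] = -3

x = [-2, -3, 2, -3]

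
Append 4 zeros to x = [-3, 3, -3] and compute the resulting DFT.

Original 3-point DFT: [-3, -3.0000-5.1962i, -3.0000+5.1962i]
Zero-padded 7-point DFT provides frequency interpolation.

DFT_7([x, 0, ...]) = [-3, -0.4620+0.5793i, -0.9647-4.2264i, -7.5734-3.6471i, -7.5734+3.6471i, -0.9647+4.2264i, -0.4620-0.5793i]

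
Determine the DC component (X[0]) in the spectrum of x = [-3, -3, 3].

X[0] = Σ(n=0 to 2) x[n] · ω_3^0 = Σ x[n]
= (-3) + (-3) + (3)

X[0] = -3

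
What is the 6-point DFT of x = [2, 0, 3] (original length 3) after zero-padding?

Original 3-point DFT: [5, 0.5000+2.5981i, 0.5000-2.5981i]
Zero-padded 6-point DFT provides frequency interpolation.

DFT_6([x, 0, ...]) = [5, 0.5000-2.5981i, 0.5000+2.5981i, 5, 0.5000-2.5981i, 0.5000+2.5981i]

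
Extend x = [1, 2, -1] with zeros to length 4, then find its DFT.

Original 3-point DFT: [2, 0.5000-2.5981i, 0.5000+2.5981i]
Zero-padded 4-point DFT provides frequency interpolation.

DFT_4([x, 0, ...]) = [2, 2-2i, -2, 2+2i]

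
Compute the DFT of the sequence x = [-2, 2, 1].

X[k] = Σ(n=0 to 2) x[n] · ω_3^(nk)
where ω_3 = e^(-2πi/3)

Computing each X[k]:
X[0] = 1
X[1] = -3.5000-0.8660i
X[2] = -3.5000+0.8660i

X = [1, -3.5000-0.8660i, -3.5000+0.8660i]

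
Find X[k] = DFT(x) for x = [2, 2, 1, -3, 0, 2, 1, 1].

X[k] = Σ(n=0 to 7) x[n] · ω_8^(nk)
where ω_8 = e^(-2πi/8)

Computing each X[k]:
X[0] = 6
X[1] = 4.8284+2.8284i
X[2] = -6i
X[3] = -0.8284+2.8284i
X[4] = 2
X[5] = -0.8284-2.8284i
X[6] = 6i
X[7] = 4.8284-2.8284i

X = [6, 4.8284+2.8284i, -6i, -0.8284+2.8284i, 2, -0.8284-2.8284i, 6i, 4.8284-2.8284i]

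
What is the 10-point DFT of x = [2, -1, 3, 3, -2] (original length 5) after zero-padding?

Original 5-point DFT: [5, -3.7812-0.9511i, 6.2812-0.5878i, 6.2812+0.5878i, -3.7812+0.9511i]
Zero-padded 10-point DFT provides frequency interpolation.

DFT_10([x, 0, ...]) = [5, 2.8090-3.9430i, -3.7812-0.9511i, 1.6910+6.3799i, 6.2812-0.5878i, 1, 6.2812+0.5878i, 1.6910-6.3799i, -3.7812+0.9511i, 2.8090+3.9430i]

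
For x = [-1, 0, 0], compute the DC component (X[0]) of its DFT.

X[0] = Σ(n=0 to 2) x[n] · ω_3^0 = Σ x[n]
= (-1) + (0) + (0)

X[0] = -1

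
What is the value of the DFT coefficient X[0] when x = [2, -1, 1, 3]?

X[0] = Σ(n=0 to 3) x[n] · ω_4^0 = Σ x[n]
= (2) + (-1) + (1) + (3)

X[0] = 5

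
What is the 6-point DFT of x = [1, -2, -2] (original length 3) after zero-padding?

Original 3-point DFT: [-3, 3, 3]
Zero-padded 6-point DFT provides frequency interpolation.

DFT_6([x, 0, ...]) = [-3, 1.0000+3.4641i, 3, 1, 3, 1.0000-3.4641i]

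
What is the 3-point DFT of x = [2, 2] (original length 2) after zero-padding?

Original 2-point DFT: [4, 0]
Zero-padded 3-point DFT provides frequency interpolation.

DFT_3([x, 0, ...]) = [4, 1.0000-1.7321i, 1.0000+1.7321i]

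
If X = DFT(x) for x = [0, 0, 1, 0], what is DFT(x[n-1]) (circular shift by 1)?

Time shift by 1: X_shifted[k] = ω_4^(1k) · X[k]
Shifted x = [0, 0, 0, 1]

DFT(x[n-1]) = [1, 1i, -1, -1i]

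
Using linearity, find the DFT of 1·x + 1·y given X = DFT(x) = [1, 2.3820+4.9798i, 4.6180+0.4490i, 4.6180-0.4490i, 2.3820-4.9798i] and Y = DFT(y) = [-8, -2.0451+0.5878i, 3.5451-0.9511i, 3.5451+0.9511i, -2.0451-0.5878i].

By linearity: DFT(1x + 1y) = 1·DFT(x) + 1·DFT(y)
= 1·[1, 2.3820+4.9798i, 4.6180+0.4490i, 4.6180-0.4490i, 2.3820-4.9798i] + 1·[-8, -2.0451+0.5878i, 3.5451-0.9511i, 3.5451+0.9511i, -2.0451-0.5878i]

Computing element-wise:
Z[0] = 1·(1) + 1·(-8) = -7
Z[1] = 1·(2.3820+4.9798i) + 1·(-2.0451+0.5878i) = 0.3369+5.5676i
Z[2] = 1·(4.6180+0.4490i) + 1·(3.5451-0.9511i) = 8.1631-0.5021i
Z[3] = 1·(4.6180-0.4490i) + 1·(3.5451+0.9511i) = 8.1631+0.5021i
Z[4] = 1·(2.3820-4.9798i) + 1·(-2.0451-0.5878i) = 0.3369-5.5676i

DFT(1x + 1y) = 1·X + 1·Y = [-7, 0.3369+5.5676i, 8.1631-0.5021i, 8.1631+0.5021i, 0.3369-5.5676i]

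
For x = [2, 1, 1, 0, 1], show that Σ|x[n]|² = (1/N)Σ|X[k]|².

Time domain:
Σ|x[n]|² = |2|² + |1|² + |1|² + |0|² + |1|² = 7.0000

Frequency domain:
(1/5)Σ|X[k]|² = (1/5)(|5|² + |1.8090-0.5878i|² + |0.6910+0.9511i|² + |0.6910-0.9511i|² + |1.8090+0.5878i|²) = (1/5)·35.0000 = 7.0000

Both sides agree, confirming Parseval's theorem.

Σ|x[n]|² = (1/N)Σ|X[k]|² = 7.0000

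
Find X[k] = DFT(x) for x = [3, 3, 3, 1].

X[k] = Σ(n=0 to 3) x[n] · ω_4^(nk)
where ω_4 = e^(-2πi/4)

Computing each X[k]:
X[0] = 10
X[1] = -2i
X[2] = 2
X[3] = 2i

X = [10, -2i, 2, 2i]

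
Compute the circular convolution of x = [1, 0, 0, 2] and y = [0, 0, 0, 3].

(x ⊛ y)[n] = Σ(m=0 to 3) x[m] · y[(n-m) mod 4]

Computing each output sample:
(x ⊛ y)[0] = 0
(x ⊛ y)[1] = 0
(x ⊛ y)[2] = 6
(x ⊛ y)[3] = 3

x ⊛ y = [0, 0, 6, 3]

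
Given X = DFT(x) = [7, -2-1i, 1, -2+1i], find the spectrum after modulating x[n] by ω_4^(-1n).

Modulation property: DFT(ω_4^(-1n)·x[n]) = X[(k-1) mod 4], so circularly shift X by 1 positions.

X[k-1] = [-2+1i, 7, -2-1i, 1]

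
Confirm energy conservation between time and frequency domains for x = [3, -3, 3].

Time domain:
Σ|x[n]|² = |3|² + |-3|² + |3|² = 27.0000

Frequency domain:
(1/3)Σ|X[k]|² = (1/3)(|3|² + |3.0000+5.1962i|² + |3.0000-5.1962i|²) = (1/3)·81.0000 = 27.0000

Both sides agree, confirming Parseval's theorem.

Σ|x[n]|² = (1/N)Σ|X[k]|² = 27.0000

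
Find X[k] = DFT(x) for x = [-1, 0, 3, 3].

X[k] = Σ(n=0 to 3) x[n] · ω_4^(nk)
where ω_4 = e^(-2πi/4)

Computing each X[k]:
X[0] = 5
X[1] = -4+3i
X[2] = -1
X[3] = -4-3i

X = [5, -4+3i, -1, -4-3i]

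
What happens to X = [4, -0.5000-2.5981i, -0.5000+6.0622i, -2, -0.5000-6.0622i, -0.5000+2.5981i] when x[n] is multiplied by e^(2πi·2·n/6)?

Modulation property: DFT(ω_6^(-2n)·x[n]) = X[(k-2) mod 6], so circularly shift X by 2 positions.

X[k-2] = [-0.5000-6.0622i, -0.5000+2.5981i, 4, -0.5000-2.5981i, -0.5000+6.0622i, -2]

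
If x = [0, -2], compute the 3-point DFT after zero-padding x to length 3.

Original 2-point DFT: [-2, 2]
Zero-padded 3-point DFT provides frequency interpolation.

DFT_3([x, 0, ...]) = [-2, 1.0000+1.7321i, 1.0000-1.7321i]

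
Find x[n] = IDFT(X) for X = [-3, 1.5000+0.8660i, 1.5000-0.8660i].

x[n] = (1/3) Σ(k=0 to 2) X[k] · e^(2πikn/3)

Computing each x[n]:
x[0] = 0
x[1] = -2
x[2] = -1

x = [0, -2, -1]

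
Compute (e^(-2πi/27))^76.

Since ω_27^27 = 1, powers reduce modulo 27.
76 mod 27 = 22
So ω_27^76 = ω_27^22 = e^(-2πi·22/27)

ω_27^76 = ω_27^22 = 0.3961+0.9182i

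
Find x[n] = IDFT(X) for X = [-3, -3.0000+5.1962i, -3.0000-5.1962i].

x[n] = (1/3) Σ(k=0 to 2) X[k] · e^(2πikn/3)

Computing each x[n]:
x[0] = -3
x[1] = -3
x[2] = 3

x = [-3, -3, 3]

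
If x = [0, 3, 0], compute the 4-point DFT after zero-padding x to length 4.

Original 3-point DFT: [3, -1.5000-2.5981i, -1.5000+2.5981i]
Zero-padded 4-point DFT provides frequency interpolation.

DFT_4([x, 0, ...]) = [3, -3i, -3, 3i]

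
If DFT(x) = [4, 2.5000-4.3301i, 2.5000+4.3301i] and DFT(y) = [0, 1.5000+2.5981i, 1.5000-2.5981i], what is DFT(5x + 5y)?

By linearity: DFT(5x + 5y) = 5·DFT(x) + 5·DFT(y)
= 5·[4, 2.5000-4.3301i, 2.5000+4.3301i] + 5·[0, 1.5000+2.5981i, 1.5000-2.5981i]

Computing element-wise:
Z[0] = 5·(4) + 5·(0) = 20
Z[1] = 5·(2.5000-4.3301i) + 5·(1.5000+2.5981i) = 20.0000-8.6600i
Z[2] = 5·(2.5000+4.3301i) + 5·(1.5000-2.5981i) = 20.0000+8.6600i

DFT(5x + 5y) = 5·X + 5·Y = [20, 20.0000-8.6600i, 20.0000+8.6600i]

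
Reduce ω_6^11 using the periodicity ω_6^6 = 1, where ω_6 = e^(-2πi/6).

Since ω_6^6 = 1, powers reduce modulo 6.
11 mod 6 = 5
So ω_6^11 = ω_6^5 = e^(-2πi·5/6)

ω_6^11 = ω_6^5 = 0.5000+0.8660i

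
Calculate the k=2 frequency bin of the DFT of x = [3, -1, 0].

X[2] = Σ(n=0 to 2) x[n] · ω_3^(2n) where ω_3 = e^(-2πi/3)
= (3)·ω_3^0 + (-1)·ω_3^2 + (0)·ω_3^4

X[2] = 3.5000-0.8660i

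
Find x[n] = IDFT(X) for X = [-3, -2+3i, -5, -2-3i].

x[n] = (1/4) Σ(k=0 to 3) X[k] · e^(2πikn/4)

Computing each x[n]:
x[0] = -3
x[1] = -1
x[2] = -1
x[3] = 2

x = [-3, -1, -1, 2]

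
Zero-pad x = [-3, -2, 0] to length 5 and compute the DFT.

Original 3-point DFT: [-5, -2.0000+1.7321i, -2.0000-1.7321i]
Zero-padded 5-point DFT provides frequency interpolation.

DFT_5([x, 0, ...]) = [-5, -3.6180+1.9021i, -1.3820+1.1756i, -1.3820-1.1756i, -3.6180-1.9021i]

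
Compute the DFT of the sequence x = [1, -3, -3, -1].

X[k] = Σ(n=0 to 3) x[n] · ω_4^(nk)
where ω_4 = e^(-2πi/4)

Computing each X[k]:
X[0] = -6
X[1] = 4+2i
X[2] = 2
X[3] = 4-2i

X = [-6, 4+2i, 2, 4-2i]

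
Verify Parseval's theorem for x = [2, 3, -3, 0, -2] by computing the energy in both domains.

Time domain:
Σ|x[n]|² = |2|² + |3|² + |-3|² + |0|² + |-2|² = 26.0000

Frequency domain:
(1/5)Σ|X[k]|² = (1/5)(|0|² + |4.7361-2.9919i|² + |0.2639-5.7921i|² + |0.2639+5.7921i|² + |4.7361+2.9919i|²) = (1/5)·130.0000 = 26.0000

Both sides agree, confirming Parseval's theorem.

Σ|x[n]|² = (1/N)Σ|X[k]|² = 26.0000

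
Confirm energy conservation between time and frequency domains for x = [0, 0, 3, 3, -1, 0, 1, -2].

Time domain:
Σ|x[n]|² = |0|² + |0|² + |3|² + |3|² + |-1|² + |0|² + |1|² + |-2|² = 24.0000

Frequency domain:
(1/8)Σ|X[k]|² = (1/8)(|4|² + |-2.5355-5.5355i|² + |-5+1i|² + |4.5355-1.5355i|² + |2|² + |4.5355+1.5355i|² + |-5-1i|² + |-2.5355+5.5355i|²) = (1/8)·192.0000 = 24.0000

Both sides agree, confirming Parseval's theorem.

Σ|x[n]|² = (1/N)Σ|X[k]|² = 24.0000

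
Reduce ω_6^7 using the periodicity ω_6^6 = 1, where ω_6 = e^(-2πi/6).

Since ω_6^6 = 1, powers reduce modulo 6.
7 mod 6 = 1
So ω_6^7 = ω_6^1 = e^(-2πi·1/6)

ω_6^7 = ω_6^1 = 0.5000-0.8660i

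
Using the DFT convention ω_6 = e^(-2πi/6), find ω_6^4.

ω_6^4 = e^(-2πi·4/6)
= cos(-2π·4/6) + i·sin(-2π·4/6)
= cos(-8π/6) + i·sin(-8π/6)

ω_6^4 = cos(-8π/6) + i·sin(-8π/6) = -0.5000+0.8660i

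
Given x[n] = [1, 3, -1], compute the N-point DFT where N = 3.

X[k] = Σ(n=0 to 2) x[n] · ω_3^(nk)
where ω_3 = e^(-2πi/3)

Computing each X[k]:
X[0] = 3
X[1] = -3.4641i
X[2] = 3.4641i

X = [3, -3.4641i, 3.4641i]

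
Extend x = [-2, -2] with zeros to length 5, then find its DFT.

Original 2-point DFT: [-4, 0]
Zero-padded 5-point DFT provides frequency interpolation.

DFT_5([x, 0, ...]) = [-4, -2.6180+1.9021i, -0.3820+1.1756i, -0.3820-1.1756i, -2.6180-1.9021i]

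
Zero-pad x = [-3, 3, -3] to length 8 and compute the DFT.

Original 3-point DFT: [-3, -3.0000-5.1962i, -3.0000+5.1962i]
Zero-padded 8-point DFT provides frequency interpolation.

DFT_8([x, 0, ...]) = [-3, -0.8787+0.8787i, -3i, -5.1213-5.1213i, -9, -5.1213+5.1213i, 3i, -0.8787-0.8787i]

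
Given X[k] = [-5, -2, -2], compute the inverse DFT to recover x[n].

x[n] = (1/3) Σ(k=0 to 2) X[k] · e^(2πikn/3)

Computing each x[n]:
x[0] = -3
x[1] = -1
x[2] = -1

x = [-3, -1, -1]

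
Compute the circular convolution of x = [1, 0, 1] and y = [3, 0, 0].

(x ⊛ y)[n] = Σ(m=0 to 2) x[m] · y[(n-m) mod 3]

Computing each output sample:
(x ⊛ y)[0] = 3
(x ⊛ y)[1] = 0
(x ⊛ y)[2] = 3

x ⊛ y = [3, 0, 3]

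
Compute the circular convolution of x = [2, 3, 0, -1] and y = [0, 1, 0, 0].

(x ⊛ y)[n] = Σ(m=0 to 3) x[m] · y[(n-m) mod 4]

Computing each output sample:
(x ⊛ y)[0] = -1
(x ⊛ y)[1] = 2
(x ⊛ y)[2] = 3
(x ⊛ y)[3] = 0

x ⊛ y = [-1, 2, 3, 0]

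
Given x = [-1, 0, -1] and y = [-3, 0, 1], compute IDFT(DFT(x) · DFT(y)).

(x ⊛ y)[n] = Σ(m=0 to 2) x[m] · y[(n-m) mod 3]

Computing each output sample:
(x ⊛ y)[0] = 3
(x ⊛ y)[1] = -1
(x ⊛ y)[2] = 2

x ⊛ y = [3, -1, 2]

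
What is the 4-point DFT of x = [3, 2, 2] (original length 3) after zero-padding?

Original 3-point DFT: [7, 1, 1]
Zero-padded 4-point DFT provides frequency interpolation.

DFT_4([x, 0, ...]) = [7, 1-2i, 3, 1+2i]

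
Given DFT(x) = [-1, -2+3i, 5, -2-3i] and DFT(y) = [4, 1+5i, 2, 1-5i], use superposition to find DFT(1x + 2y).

By linearity: DFT(1x + 2y) = 1·DFT(x) + 2·DFT(y)
= 1·[-1, -2+3i, 5, -2-3i] + 2·[4, 1+5i, 2, 1-5i]

Computing element-wise:
Z[0] = 1·(-1) + 2·(4) = 7
Z[1] = 1·(-2+3i) + 2·(1+5i) = 13i
Z[2] = 1·(5) + 2·(2) = 9
Z[3] = 1·(-2-3i) + 2·(1-5i) = -13i

DFT(1x + 2y) = 1·X + 2·Y = [7, 13i, 9, -13i]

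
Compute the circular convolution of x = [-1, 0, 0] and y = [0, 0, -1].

(x ⊛ y)[n] = Σ(m=0 to 2) x[m] · y[(n-m) mod 3]

Computing each output sample:
(x ⊛ y)[0] = 0
(x ⊛ y)[1] = 0
(x ⊛ y)[2] = 1

x ⊛ y = [0, 0, 1]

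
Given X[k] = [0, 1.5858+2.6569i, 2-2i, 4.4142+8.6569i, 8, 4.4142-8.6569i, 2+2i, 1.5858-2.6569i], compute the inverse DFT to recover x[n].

x[n] = (1/8) Σ(k=0 to 7) X[k] · e^(2πikn/8)

Computing each x[n]:
x[0] = 3
x[1] = -3
x[2] = 2
x[3] = -3
x[4] = 0
x[5] = 2
x[6] = -1
x[7] = 0

x = [3, -3, 2, -3, 0, 2, -1, 0]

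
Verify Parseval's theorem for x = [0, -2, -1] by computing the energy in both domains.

Time domain:
Σ|x[n]|² = |0|² + |-2|² + |-1|² = 5.0000

Frequency domain:
(1/3)Σ|X[k]|² = (1/3)(|-3|² + |1.5000+0.8660i|² + |1.5000-0.8660i|²) = (1/3)·15.0000 = 5.0000

Both sides agree, confirming Parseval's theorem.

Σ|x[n]|² = (1/N)Σ|X[k]|² = 5.0000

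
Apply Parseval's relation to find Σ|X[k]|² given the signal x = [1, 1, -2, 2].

Parseval: Σ|x[n]|² = (1/N)Σ|X[k]|², so Σ|X[k]|² = N·Σ|x[n]|² = 4·10.0000

Σ|X[k]|² = N·Σ|x[n]|² = 4·10.0000 = 40.0000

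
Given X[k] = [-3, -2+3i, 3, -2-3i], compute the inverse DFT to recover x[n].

x[n] = (1/4) Σ(k=0 to 3) X[k] · e^(2πikn/4)

Computing each x[n]:
x[0] = -1
x[1] = -3
x[2] = 1
x[3] = 0

x = [-1, -3, 1, 0]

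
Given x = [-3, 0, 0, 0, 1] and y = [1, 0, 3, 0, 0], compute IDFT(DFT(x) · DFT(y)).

(x ⊛ y)[n] = Σ(m=0 to 4) x[m] · y[(n-m) mod 5]

Computing each output sample:
(x ⊛ y)[0] = -3
(x ⊛ y)[1] = 3
(x ⊛ y)[2] = -9
(x ⊛ y)[3] = 0
(x ⊛ y)[4] = 1

x ⊛ y = [-3, 3, -9, 0, 1]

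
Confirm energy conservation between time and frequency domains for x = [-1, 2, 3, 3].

Time domain:
Σ|x[n]|² = |-1|² + |2|² + |3|² + |3|² = 23.0000

Frequency domain:
(1/4)Σ|X[k]|² = (1/4)(|7|² + |-4+1i|² + |-3|² + |-4-1i|²) = (1/4)·92.0000 = 23.0000

Both sides agree, confirming Parseval's theorem.

Σ|x[n]|² = (1/N)Σ|X[k]|² = 23.0000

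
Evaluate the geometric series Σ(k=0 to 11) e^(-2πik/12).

Sum of all nth roots of unity equals 0 for n > 1 (geometric series with r ≠ 1).

0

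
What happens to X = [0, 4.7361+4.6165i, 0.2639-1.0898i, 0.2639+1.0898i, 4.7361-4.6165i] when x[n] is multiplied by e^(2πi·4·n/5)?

Modulation property: DFT(ω_5^(-4n)·x[n]) = X[(k-4) mod 5], so circularly shift X by 4 positions.

X[k-4] = [4.7361+4.6165i, 0.2639-1.0898i, 0.2639+1.0898i, 4.7361-4.6165i, 0]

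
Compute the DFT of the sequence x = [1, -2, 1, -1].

X[k] = Σ(n=0 to 3) x[n] · ω_4^(nk)
where ω_4 = e^(-2πi/4)

Computing each X[k]:
X[0] = -1
X[1] = 1i
X[2] = 5
X[3] = -1i

X = [-1, 1i, 5, -1i]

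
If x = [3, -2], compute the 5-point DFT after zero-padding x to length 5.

Original 2-point DFT: [1, 5]
Zero-padded 5-point DFT provides frequency interpolation.

DFT_5([x, 0, ...]) = [1, 2.3820+1.9021i, 4.6180+1.1756i, 4.6180-1.1756i, 2.3820-1.9021i]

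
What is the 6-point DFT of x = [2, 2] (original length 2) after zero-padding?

Original 2-point DFT: [4, 0]
Zero-padded 6-point DFT provides frequency interpolation.

DFT_6([x, 0, ...]) = [4, 3.0000-1.7321i, 1.0000-1.7321i, 0, 1.0000+1.7321i, 3.0000+1.7321i]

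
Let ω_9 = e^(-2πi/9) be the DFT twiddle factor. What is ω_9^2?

ω_9^2 = e^(-2πi·2/9)
= cos(-2π·2/9) + i·sin(-2π·2/9)
= cos(-4π/9) + i·sin(-4π/9)

ω_9^2 = cos(-4π/9) + i·sin(-4π/9) = 0.1736-0.9848i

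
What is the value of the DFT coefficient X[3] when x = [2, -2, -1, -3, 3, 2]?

X[3] = Σ(n=0 to 5) x[n] · ω_6^(3n) where ω_6 = e^(-2πi/6)
= (2)·ω_6^0 + (-2)·ω_6^3 + (-1)·ω_6^6 + (-3)·ω_6^9 + (3)·ω_6^12 + (2)·ω_6^15

X[3] = 7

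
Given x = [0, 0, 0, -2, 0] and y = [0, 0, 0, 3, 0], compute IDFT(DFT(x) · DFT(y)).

(x ⊛ y)[n] = Σ(m=0 to 4) x[m] · y[(n-m) mod 5]

Computing each output sample:
(x ⊛ y)[0] = 0
(x ⊛ y)[1] = -6
(x ⊛ y)[2] = 0
(x ⊛ y)[3] = 0
(x ⊛ y)[4] = 0

x ⊛ y = [0, -6, 0, 0, 0]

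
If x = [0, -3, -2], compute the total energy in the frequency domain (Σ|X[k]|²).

Parseval: Σ|x[n]|² = (1/N)Σ|X[k]|², so Σ|X[k]|² = N·Σ|x[n]|² = 3·13.0000

Σ|X[k]|² = N·Σ|x[n]|² = 3·13.0000 = 39.0000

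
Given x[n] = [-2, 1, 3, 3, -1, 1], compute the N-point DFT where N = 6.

X[k] = Σ(n=0 to 5) x[n] · ω_6^(nk)
where ω_6 = e^(-2πi/6)

Computing each X[k]:
X[0] = 5
X[1] = -5.0000-3.4641i
X[2] = -1.0000+3.4641i
X[3] = -5
X[4] = -1.0000-3.4641i
X[5] = -5.0000+3.4641i

X = [5, -5.0000-3.4641i, -1.0000+3.4641i, -5, -1.0000-3.4641i, -5.0000+3.4641i]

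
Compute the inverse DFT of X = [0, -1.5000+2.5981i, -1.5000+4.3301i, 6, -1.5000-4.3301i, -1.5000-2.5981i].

x[n] = (1/6) Σ(k=0 to 5) X[k] · e^(2πikn/6)

Computing each x[n]:
x[0] = 0
x[1] = -3
x[2] = 2
x[3] = -1
x[4] = 1
x[5] = 1

x = [0, -3, 2, -1, 1, 1]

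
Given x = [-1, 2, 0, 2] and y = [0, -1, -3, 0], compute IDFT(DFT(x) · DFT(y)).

(x ⊛ y)[n] = Σ(m=0 to 3) x[m] · y[(n-m) mod 4]

Computing each output sample:
(x ⊛ y)[0] = -2
(x ⊛ y)[1] = -5
(x ⊛ y)[2] = 1
(x ⊛ y)[3] = -6

x ⊛ y = [-2, -5, 1, -6]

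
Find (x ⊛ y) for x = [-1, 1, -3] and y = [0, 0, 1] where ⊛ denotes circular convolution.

(x ⊛ y)[n] = Σ(m=0 to 2) x[m] · y[(n-m) mod 3]

Computing each output sample:
(x ⊛ y)[0] = 1
(x ⊛ y)[1] = -3
(x ⊛ y)[2] = -1

x ⊛ y = [1, -3, -1]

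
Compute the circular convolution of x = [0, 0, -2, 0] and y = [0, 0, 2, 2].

(x ⊛ y)[n] = Σ(m=0 to 3) x[m] · y[(n-m) mod 4]

Computing each output sample:
(x ⊛ y)[0] = -4
(x ⊛ y)[1] = -4
(x ⊛ y)[2] = 0
(x ⊛ y)[3] = 0

x ⊛ y = [-4, -4, 0, 0]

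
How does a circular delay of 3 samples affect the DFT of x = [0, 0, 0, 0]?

Time shift by 3: X_shifted[k] = ω_4^(3k) · X[k]
Shifted x = [0, 0, 0, 0]

DFT(x[n-3]) = [0, 0, 0, 0]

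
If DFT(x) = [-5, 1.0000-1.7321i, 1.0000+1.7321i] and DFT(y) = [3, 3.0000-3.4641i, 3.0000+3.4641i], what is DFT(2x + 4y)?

By linearity: DFT(2x + 4y) = 2·DFT(x) + 4·DFT(y)
= 2·[-5, 1.0000-1.7321i, 1.0000+1.7321i] + 4·[3, 3.0000-3.4641i, 3.0000+3.4641i]

Computing element-wise:
Z[0] = 2·(-5) + 4·(3) = 2
Z[1] = 2·(1.0000-1.7321i) + 4·(3.0000-3.4641i) = 14.0000-17.3206i
Z[2] = 2·(1.0000+1.7321i) + 4·(3.0000+3.4641i) = 14.0000+17.3206i

DFT(2x + 4y) = 2·X + 4·Y = [2, 14.0000-17.3206i, 14.0000+17.3206i]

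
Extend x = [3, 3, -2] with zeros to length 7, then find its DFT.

Original 3-point DFT: [4, 2.5000-4.3301i, 2.5000+4.3301i]
Zero-padded 7-point DFT provides frequency interpolation.

DFT_7([x, 0, ...]) = [4, 5.3155-0.3956i, 4.1344-3.7926i, -0.9499-2.8653i, -0.9499+2.8653i, 4.1344+3.7926i, 5.3155+0.3956i]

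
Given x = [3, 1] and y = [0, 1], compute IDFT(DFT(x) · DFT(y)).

(x ⊛ y)[n] = Σ(m=0 to 1) x[m] · y[(n-m) mod 2]

Computing each output sample:
(x ⊛ y)[0] = 1
(x ⊛ y)[1] = 3

x ⊛ y = [1, 3]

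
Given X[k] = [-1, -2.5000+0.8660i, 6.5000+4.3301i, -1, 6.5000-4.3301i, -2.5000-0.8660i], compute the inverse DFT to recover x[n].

x[n] = (1/6) Σ(k=0 to 5) X[k] · e^(2πikn/6)

Computing each x[n]:
x[0] = 1
x[1] = -3
x[2] = 0
x[3] = 3
x[4] = -2
x[5] = 0

x = [1, -3, 0, 3, -2, 0]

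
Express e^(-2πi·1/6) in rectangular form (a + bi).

ω_6^1 = e^(-2πi·1/6)
= cos(-2π·1/6) + i·sin(-2π·1/6)
= cos(-2π/6) + i·sin(-2π/6)

ω_6^1 = cos(-2π/6) + i·sin(-2π/6) = 0.5000-0.8660i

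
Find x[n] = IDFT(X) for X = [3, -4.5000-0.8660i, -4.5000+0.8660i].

x[n] = (1/3) Σ(k=0 to 2) X[k] · e^(2πikn/3)

Computing each x[n]:
x[0] = -2
x[1] = 3
x[2] = 2

x = [-2, 3, 2]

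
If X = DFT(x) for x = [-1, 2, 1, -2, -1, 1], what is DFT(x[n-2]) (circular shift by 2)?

Time shift by 2: X_shifted[k] = ω_6^(2k) · X[k]
Shifted x = [-1, 1, -1, 2, 1, -2]

DFT(x[n-2]) = [0, -3.5000-0.8660i, 1.5000-4.3301i, -2, 1.5000+4.3301i, -3.5000+0.8660i]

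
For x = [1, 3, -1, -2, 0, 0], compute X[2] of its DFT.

X[2] = Σ(n=0 to 5) x[n] · ω_6^(2n) where ω_6 = e^(-2πi/6)
= (1)·ω_6^0 + (3)·ω_6^2 + (-1)·ω_6^4 + (-2)·ω_6^6 + (0)·ω_6^8 + (0)·ω_6^10

X[2] = -2.0000-3.4641i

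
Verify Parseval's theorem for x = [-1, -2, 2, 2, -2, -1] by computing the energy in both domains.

Time domain:
Σ|x[n]|² = |-1|² + |-2|² + |2|² + |2|² + |-2|² + |-1|² = 18.0000

Frequency domain:
(1/6)Σ|X[k]|² = (1/6)(|-2|² + |-4.5000-2.5981i|² + |2.5000+4.3301i|² + |0|² + |2.5000-4.3301i|² + |-4.5000+2.5981i|²) = (1/6)·108.0000 = 18.0000

Both sides agree, confirming Parseval's theorem.

Σ|x[n]|² = (1/N)Σ|X[k]|² = 18.0000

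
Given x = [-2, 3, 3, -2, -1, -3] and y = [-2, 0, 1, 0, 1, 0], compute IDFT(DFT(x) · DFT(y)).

(x ⊛ y)[n] = Σ(m=0 to 5) x[m] · y[(n-m) mod 6]

Computing each output sample:
(x ⊛ y)[0] = 6
(x ⊛ y)[1] = -11
(x ⊛ y)[2] = -9
(x ⊛ y)[3] = 4
(x ⊛ y)[4] = 3
(x ⊛ y)[5] = 7

x ⊛ y = [6, -11, -9, 4, 3, 7]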